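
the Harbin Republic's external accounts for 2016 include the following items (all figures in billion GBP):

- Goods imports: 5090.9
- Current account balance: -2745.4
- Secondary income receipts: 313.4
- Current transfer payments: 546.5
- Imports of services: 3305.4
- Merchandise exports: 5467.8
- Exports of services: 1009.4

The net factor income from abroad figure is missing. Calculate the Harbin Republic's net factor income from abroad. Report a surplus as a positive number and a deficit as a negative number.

-593.2

Current account = goods balance + services balance + net primary income + net secondary income
Sum of the known components = -2152.2
Net factor income from abroad = CA - (known components) = -2745.4 - (-2152.2) = -593.2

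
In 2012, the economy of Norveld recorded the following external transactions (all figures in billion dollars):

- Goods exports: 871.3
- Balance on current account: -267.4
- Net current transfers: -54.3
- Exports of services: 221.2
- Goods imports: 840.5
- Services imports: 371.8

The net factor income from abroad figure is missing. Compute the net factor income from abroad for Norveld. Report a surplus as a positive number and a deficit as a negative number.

-93.3

Current account = goods balance + services balance + net primary income + net secondary income
Sum of the known components = -174.1
Net factor income from abroad = CA - (known components) = -267.4 - (-174.1) = -93.3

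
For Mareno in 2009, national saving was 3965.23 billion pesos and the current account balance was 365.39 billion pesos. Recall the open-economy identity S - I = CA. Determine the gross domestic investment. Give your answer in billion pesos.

I = S - CA = 3965.23 - 365.39 = 3599.84

3599.84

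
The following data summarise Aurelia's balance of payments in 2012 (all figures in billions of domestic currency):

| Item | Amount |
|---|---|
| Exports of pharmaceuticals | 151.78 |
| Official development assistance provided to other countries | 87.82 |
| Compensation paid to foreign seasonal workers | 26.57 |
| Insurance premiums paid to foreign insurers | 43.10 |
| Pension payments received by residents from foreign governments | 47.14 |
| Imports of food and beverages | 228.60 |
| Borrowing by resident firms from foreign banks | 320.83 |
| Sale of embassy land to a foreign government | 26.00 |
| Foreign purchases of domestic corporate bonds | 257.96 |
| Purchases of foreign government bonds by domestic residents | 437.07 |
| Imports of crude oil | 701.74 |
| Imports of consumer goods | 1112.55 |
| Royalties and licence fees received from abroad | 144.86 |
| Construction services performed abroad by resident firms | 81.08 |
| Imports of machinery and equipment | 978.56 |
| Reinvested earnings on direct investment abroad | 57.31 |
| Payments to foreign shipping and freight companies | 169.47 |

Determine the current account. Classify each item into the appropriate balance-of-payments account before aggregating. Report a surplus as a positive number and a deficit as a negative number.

Goods: -1112.55 - 701.74 - 228.60 + 151.78 - 978.56 = -2869.67
Services: 81.08 - 169.47 + 144.86 - 43.10 = 13.37
Primary income: 57.31 - 26.57 = 30.74
Secondary income: 47.14 - 87.82 = -40.68
Current account = (-2869.67) + 13.37 + 30.74 + (-40.68) = -2866.24
(Excluded from the current account — financial account: borrowing by resident firms from foreign banks 320.83, foreign purchases of domestic corporate bonds 257.96, purchases of foreign government bonds by domestic residents 437.07; capital account: sale of embassy land to a foreign government 26.00.)

-2866.24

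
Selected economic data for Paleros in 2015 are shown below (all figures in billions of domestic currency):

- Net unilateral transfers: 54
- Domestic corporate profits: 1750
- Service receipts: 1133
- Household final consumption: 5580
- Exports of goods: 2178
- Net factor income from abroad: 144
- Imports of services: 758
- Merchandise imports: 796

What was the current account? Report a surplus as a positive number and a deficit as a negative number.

1955

Goods balance = 2178 - 796 = 1382
Services balance = 1133 - 758 = 375
Trade balance (goods + services) = 1382 + 375 = 1757
Net primary income = 144
Net secondary income = 54
Current account = 1757 + 144 + 54 = 1955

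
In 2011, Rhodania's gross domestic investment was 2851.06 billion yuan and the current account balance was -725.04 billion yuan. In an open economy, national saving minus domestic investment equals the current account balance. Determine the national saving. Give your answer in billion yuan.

S = I + CA = 2851.06 + (-725.04) = 2126.02

2126.02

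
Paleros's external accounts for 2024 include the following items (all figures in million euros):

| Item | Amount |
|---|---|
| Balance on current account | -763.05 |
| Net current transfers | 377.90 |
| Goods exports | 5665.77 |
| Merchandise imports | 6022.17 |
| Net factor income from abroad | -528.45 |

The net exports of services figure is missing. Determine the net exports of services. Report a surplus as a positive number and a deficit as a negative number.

-256.10

Current account = goods balance + services balance + net primary income + net secondary income
Sum of the known components = -506.95
Net exports of services = CA - (known components) = -763.05 - (-506.95) = -256.10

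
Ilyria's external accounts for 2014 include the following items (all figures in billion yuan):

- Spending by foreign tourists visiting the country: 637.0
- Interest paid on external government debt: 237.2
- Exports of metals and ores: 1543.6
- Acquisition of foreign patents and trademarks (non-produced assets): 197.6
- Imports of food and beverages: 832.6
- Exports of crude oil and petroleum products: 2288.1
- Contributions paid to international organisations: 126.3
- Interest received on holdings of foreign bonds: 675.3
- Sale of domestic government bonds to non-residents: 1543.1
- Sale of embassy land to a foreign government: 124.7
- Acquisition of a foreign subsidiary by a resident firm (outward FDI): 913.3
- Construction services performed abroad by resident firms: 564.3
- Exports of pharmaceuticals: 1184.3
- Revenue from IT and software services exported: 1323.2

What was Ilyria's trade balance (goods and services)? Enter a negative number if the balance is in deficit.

Goods: 2288.1 - 832.6 + 1184.3 + 1543.6 = 4183.4
Services: 637.0 + 564.3 + 1323.2 = 2524.5
Trade balance = 4183.4 + 2524.5 = 6707.9
(Excluded from the trade balance — primary income: interest paid on external government debt 237.2, interest received on holdings of foreign bonds 675.3; capital account: acquisition of foreign patents and trademarks (non-produced assets) 197.6, sale of embassy land to a foreign government 124.7; secondary income: contributions paid to international organisations 126.3; financial account: sale of domestic government bonds to non-residents 1543.1, acquisition of a foreign subsidiary by a resident firm (outward FDI) 913.3.)

6707.9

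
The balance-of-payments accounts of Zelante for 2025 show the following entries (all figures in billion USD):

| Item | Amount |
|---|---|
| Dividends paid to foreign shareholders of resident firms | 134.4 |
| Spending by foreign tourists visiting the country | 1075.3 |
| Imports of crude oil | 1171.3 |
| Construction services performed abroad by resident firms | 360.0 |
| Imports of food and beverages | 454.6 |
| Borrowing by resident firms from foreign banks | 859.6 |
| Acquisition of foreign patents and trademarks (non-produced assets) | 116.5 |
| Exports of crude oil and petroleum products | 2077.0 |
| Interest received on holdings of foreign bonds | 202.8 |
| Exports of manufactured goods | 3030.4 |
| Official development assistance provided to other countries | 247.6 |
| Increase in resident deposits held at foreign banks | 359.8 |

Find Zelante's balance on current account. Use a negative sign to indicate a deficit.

4737.6

Goods: 2077.0 - 454.6 - 1171.3 + 3030.4 = 3481.5
Services: 1075.3 + 360.0 = 1435.3
Primary income: -134.4 + 202.8 = 68.4
Secondary income: -247.6
Current account = 3481.5 + 1435.3 + 68.4 + (-247.6) = 4737.6
(Excluded from the current account — financial account: borrowing by resident firms from foreign banks 859.6, increase in resident deposits held at foreign banks 359.8; capital account: acquisition of foreign patents and trademarks (non-produced assets) 116.5.)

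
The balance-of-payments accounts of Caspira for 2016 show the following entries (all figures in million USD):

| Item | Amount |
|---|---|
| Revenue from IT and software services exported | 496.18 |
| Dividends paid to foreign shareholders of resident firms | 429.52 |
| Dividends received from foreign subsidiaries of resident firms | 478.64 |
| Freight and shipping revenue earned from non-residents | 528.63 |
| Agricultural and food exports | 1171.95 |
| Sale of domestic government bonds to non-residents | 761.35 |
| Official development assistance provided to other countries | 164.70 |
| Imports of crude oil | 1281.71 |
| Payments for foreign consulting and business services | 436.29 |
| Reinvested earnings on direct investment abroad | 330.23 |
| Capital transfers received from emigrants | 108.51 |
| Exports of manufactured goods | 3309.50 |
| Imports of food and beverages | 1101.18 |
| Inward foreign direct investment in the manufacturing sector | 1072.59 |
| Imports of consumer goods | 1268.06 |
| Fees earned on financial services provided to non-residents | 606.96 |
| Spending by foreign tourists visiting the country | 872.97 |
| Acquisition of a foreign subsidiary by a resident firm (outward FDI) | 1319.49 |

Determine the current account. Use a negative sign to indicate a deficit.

Goods: -1268.06 - 1101.18 + 1171.95 - 1281.71 + 3309.50 = 830.50
Services: 528.63 - 436.29 + 496.18 + 606.96 + 872.97 = 2068.45
Primary income: 478.64 + 330.23 - 429.52 = 379.35
Secondary income: -164.70
Current account = 830.50 + 2068.45 + 379.35 + (-164.70) = 3113.60
(Excluded from the current account — financial account: sale of domestic government bonds to non-residents 761.35, inward foreign direct investment in the manufacturing sector 1072.59, acquisition of a foreign subsidiary by a resident firm (outward FDI) 1319.49; capital account: capital transfers received from emigrants 108.51.)

3113.60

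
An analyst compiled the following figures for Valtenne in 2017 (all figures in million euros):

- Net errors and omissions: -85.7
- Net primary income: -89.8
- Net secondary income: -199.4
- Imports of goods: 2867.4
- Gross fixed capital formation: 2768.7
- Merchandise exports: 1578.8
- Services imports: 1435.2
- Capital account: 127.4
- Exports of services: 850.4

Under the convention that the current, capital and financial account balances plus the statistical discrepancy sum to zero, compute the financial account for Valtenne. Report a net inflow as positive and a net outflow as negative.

Goods balance = 1578.8 - 2867.4 = -1288.6
Services balance = 850.4 - 1435.2 = -584.8
Trade balance (goods + services) = -1288.6 + (-584.8) = -1873.4
Net primary income = -89.8
Net secondary income = -199.4
Current account = -1873.4 + (-89.8) + (-199.4) = -2162.6
Financial account = -(-2162.6 + 127.4 + (-85.7)) = 2120.9

2120.9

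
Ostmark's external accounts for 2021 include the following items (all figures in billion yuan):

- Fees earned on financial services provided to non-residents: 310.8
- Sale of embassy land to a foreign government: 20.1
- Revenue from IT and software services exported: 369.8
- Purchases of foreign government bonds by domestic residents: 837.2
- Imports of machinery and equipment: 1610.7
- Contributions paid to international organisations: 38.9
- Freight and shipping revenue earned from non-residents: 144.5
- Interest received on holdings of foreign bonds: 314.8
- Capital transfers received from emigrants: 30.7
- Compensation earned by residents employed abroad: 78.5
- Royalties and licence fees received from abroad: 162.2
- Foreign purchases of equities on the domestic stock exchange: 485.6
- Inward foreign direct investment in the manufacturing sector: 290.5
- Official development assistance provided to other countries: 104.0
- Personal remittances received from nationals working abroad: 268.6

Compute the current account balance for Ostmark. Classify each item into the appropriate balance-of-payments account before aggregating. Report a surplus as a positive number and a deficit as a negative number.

-104.4

Goods: -1610.7
Services: 310.8 + 144.5 + 162.2 + 369.8 = 987.3
Primary income: 78.5 + 314.8 = 393.3
Secondary income: -38.9 - 104.0 + 268.6 = 125.7
Current account = (-1610.7) + 987.3 + 393.3 + 125.7 = -104.4
(Excluded from the current account — capital account: sale of embassy land to a foreign government 20.1, capital transfers received from emigrants 30.7; financial account: purchases of foreign government bonds by domestic residents 837.2, foreign purchases of equities on the domestic stock exchange 485.6, inward foreign direct investment in the manufacturing sector 290.5.)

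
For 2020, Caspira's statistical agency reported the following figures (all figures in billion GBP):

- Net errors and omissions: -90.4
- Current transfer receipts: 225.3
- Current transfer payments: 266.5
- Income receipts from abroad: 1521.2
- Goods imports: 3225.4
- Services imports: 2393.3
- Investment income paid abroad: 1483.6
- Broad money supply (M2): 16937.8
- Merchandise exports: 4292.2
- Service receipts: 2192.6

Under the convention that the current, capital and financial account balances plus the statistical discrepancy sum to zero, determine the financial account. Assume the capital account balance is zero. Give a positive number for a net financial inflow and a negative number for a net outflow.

-772.1

Goods balance = 4292.2 - 3225.4 = 1066.8
Services balance = 2192.6 - 2393.3 = -200.7
Trade balance (goods + services) = 1066.8 + (-200.7) = 866.1
Net primary income = 1521.2 - 1483.6 = 37.6
Net secondary income = 225.3 - 266.5 = -41.2
Current account = 866.1 + 37.6 + (-41.2) = 862.5
Financial account = -(862.5 + (-90.4)) = -772.1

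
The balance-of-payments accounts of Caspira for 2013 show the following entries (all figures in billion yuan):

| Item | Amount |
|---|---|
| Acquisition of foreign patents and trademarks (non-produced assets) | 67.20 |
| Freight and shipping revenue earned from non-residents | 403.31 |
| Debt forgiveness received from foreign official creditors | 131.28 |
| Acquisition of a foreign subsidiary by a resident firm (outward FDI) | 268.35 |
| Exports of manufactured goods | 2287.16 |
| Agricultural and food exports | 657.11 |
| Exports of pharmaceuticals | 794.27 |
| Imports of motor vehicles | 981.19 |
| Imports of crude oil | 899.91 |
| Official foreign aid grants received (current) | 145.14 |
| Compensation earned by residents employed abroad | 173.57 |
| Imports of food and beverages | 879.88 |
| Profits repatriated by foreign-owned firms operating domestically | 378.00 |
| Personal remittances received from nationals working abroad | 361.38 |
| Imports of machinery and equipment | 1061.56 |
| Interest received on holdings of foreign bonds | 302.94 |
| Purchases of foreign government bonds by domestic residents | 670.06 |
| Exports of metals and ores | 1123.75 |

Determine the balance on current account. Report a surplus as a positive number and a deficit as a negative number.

2048.09

Goods: 657.11 - 1061.56 + 794.27 - 981.19 - 899.91 + 1123.75 - 879.88 + 2287.16 = 1039.75
Services: 403.31
Primary income: 302.94 + 173.57 - 378.00 = 98.51
Secondary income: 145.14 + 361.38 = 506.52
Current account = 1039.75 + 403.31 + 98.51 + 506.52 = 2048.09
(Excluded from the current account — capital account: acquisition of foreign patents and trademarks (non-produced assets) 67.20, debt forgiveness received from foreign official creditors 131.28; financial account: acquisition of a foreign subsidiary by a resident firm (outward FDI) 268.35, purchases of foreign government bonds by domestic residents 670.06.)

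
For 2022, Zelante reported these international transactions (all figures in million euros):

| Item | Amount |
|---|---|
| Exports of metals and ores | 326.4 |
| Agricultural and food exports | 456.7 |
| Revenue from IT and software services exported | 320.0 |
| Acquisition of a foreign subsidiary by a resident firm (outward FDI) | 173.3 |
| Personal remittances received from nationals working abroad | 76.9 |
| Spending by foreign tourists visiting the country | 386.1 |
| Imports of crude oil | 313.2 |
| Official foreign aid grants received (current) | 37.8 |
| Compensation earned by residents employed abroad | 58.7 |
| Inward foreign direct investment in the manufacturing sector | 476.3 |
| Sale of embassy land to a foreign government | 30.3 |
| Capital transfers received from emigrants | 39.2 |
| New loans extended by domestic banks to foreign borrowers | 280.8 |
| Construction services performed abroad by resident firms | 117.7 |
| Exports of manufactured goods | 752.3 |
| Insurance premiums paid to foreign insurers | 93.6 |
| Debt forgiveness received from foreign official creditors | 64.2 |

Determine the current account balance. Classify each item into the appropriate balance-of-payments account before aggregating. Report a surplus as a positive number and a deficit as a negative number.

Goods: 326.4 + 752.3 + 456.7 - 313.2 = 1222.2
Services: 117.7 + 386.1 + 320.0 - 93.6 = 730.2
Primary income: 58.7
Secondary income: 37.8 + 76.9 = 114.7
Current account = 1222.2 + 730.2 + 58.7 + 114.7 = 2125.8
(Excluded from the current account — financial account: acquisition of a foreign subsidiary by a resident firm (outward FDI) 173.3, inward foreign direct investment in the manufacturing sector 476.3, new loans extended by domestic banks to foreign borrowers 280.8; capital account: sale of embassy land to a foreign government 30.3, capital transfers received from emigrants 39.2, debt forgiveness received from foreign official creditors 64.2.)

2125.8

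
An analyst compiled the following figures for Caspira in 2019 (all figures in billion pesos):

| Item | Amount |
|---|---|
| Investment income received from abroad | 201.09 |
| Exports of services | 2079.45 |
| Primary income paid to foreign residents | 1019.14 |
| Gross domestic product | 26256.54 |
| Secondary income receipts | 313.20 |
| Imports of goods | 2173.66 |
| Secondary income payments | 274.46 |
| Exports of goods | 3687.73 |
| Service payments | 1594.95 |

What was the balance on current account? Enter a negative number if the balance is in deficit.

Goods balance = 3687.73 - 2173.66 = 1514.07
Services balance = 2079.45 - 1594.95 = 484.50
Trade balance (goods + services) = 1514.07 + 484.50 = 1998.57
Net primary income = 201.09 - 1019.14 = -818.05
Net secondary income = 313.20 - 274.46 = 38.74
Current account = 1998.57 + (-818.05) + 38.74 = 1219.26

1219.26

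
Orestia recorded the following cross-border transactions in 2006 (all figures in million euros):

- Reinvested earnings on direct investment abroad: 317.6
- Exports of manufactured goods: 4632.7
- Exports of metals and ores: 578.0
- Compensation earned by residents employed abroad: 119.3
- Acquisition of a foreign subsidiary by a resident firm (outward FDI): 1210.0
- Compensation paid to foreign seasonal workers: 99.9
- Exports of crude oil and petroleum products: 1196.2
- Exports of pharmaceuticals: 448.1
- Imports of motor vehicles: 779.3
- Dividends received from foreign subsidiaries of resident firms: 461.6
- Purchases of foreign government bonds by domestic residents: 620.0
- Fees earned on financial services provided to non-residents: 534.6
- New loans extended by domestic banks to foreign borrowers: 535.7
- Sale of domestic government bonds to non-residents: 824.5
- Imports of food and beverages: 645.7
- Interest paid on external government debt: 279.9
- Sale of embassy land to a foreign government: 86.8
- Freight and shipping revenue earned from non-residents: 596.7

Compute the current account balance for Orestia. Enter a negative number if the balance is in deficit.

Goods: 1196.2 + 448.1 + 578.0 - 779.3 + 4632.7 - 645.7 = 5430.0
Services: 596.7 + 534.6 = 1131.3
Primary income: -279.9 + 461.6 + 119.3 - 99.9 + 317.6 = 518.7
Current account = 5430.0 + 1131.3 + 518.7 = 7080.0
(Excluded from the current account — financial account: acquisition of a foreign subsidiary by a resident firm (outward FDI) 1210.0, purchases of foreign government bonds by domestic residents 620.0, new loans extended by domestic banks to foreign borrowers 535.7, sale of domestic government bonds to non-residents 824.5; capital account: sale of embassy land to a foreign government 86.8.)

7080.0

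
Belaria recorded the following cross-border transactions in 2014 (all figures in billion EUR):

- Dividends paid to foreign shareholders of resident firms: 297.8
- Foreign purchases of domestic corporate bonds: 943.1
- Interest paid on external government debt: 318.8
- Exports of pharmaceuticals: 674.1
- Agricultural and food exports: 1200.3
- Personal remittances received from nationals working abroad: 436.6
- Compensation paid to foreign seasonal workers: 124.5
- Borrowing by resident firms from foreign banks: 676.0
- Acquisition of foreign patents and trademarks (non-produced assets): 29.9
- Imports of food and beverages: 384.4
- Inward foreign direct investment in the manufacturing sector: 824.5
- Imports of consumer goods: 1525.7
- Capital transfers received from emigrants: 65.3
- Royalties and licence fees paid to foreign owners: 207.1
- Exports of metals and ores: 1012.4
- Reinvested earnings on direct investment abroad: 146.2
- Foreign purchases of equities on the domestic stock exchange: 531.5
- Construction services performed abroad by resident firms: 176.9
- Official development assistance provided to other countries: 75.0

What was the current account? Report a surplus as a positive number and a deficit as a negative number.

Goods: -384.4 + 1200.3 - 1525.7 + 674.1 + 1012.4 = 976.7
Services: 176.9 - 207.1 = -30.2
Primary income: -124.5 + 146.2 - 318.8 - 297.8 = -594.9
Secondary income: 436.6 - 75.0 = 361.6
Current account = 976.7 + (-30.2) + (-594.9) + 361.6 = 713.2
(Excluded from the current account — financial account: foreign purchases of domestic corporate bonds 943.1, borrowing by resident firms from foreign banks 676.0, inward foreign direct investment in the manufacturing sector 824.5, foreign purchases of equities on the domestic stock exchange 531.5; capital account: acquisition of foreign patents and trademarks (non-produced assets) 29.9, capital transfers received from emigrants 65.3.)

713.2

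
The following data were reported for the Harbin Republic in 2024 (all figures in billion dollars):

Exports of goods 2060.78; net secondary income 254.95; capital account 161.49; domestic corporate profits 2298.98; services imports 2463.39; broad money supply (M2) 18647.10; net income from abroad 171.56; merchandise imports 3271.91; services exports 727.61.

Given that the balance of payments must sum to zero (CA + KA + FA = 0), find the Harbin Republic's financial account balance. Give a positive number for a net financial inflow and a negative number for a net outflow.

2358.91

Goods balance = 2060.78 - 3271.91 = -1211.13
Services balance = 727.61 - 2463.39 = -1735.78
Trade balance (goods + services) = -1211.13 + (-1735.78) = -2946.91
Net primary income = 171.56
Net secondary income = 254.95
Current account = -2946.91 + 171.56 + 254.95 = -2520.40
Financial account = -(-2520.40 + 161.49) = 2358.91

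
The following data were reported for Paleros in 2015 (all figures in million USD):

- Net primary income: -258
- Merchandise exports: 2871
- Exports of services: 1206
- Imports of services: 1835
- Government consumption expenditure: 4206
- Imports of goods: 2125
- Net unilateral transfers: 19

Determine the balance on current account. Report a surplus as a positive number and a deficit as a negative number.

Goods balance = 2871 - 2125 = 746
Services balance = 1206 - 1835 = -629
Trade balance (goods + services) = 746 + (-629) = 117
Net primary income = -258
Net secondary income = 19
Current account = 117 + (-258) + 19 = -122

-122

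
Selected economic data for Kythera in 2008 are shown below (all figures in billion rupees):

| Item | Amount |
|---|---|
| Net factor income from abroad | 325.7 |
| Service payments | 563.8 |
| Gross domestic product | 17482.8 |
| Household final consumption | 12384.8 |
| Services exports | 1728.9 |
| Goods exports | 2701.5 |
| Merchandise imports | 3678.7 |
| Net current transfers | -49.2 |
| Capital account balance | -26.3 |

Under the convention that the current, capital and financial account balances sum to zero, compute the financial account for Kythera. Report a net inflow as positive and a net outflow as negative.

Goods balance = 2701.5 - 3678.7 = -977.2
Services balance = 1728.9 - 563.8 = 1165.1
Trade balance (goods + services) = -977.2 + 1165.1 = 187.9
Net primary income = 325.7
Net secondary income = -49.2
Current account = 187.9 + 325.7 + (-49.2) = 464.4
Financial account = -(464.4 + (-26.3)) = -438.1

-438.1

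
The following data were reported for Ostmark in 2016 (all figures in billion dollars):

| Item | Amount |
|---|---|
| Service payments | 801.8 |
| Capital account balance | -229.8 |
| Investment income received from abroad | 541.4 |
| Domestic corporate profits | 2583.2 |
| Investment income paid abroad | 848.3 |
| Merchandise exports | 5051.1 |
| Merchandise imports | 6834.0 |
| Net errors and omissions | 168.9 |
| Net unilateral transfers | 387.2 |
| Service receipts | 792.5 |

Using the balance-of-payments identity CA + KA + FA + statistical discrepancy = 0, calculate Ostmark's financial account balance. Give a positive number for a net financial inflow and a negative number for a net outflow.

1772.8

Goods balance = 5051.1 - 6834.0 = -1782.9
Services balance = 792.5 - 801.8 = -9.3
Trade balance (goods + services) = -1782.9 + (-9.3) = -1792.2
Net primary income = 541.4 - 848.3 = -306.9
Net secondary income = 387.2
Current account = -1792.2 + (-306.9) + 387.2 = -1711.9
Financial account = -(-1711.9 + (-229.8) + 168.9) = 1772.8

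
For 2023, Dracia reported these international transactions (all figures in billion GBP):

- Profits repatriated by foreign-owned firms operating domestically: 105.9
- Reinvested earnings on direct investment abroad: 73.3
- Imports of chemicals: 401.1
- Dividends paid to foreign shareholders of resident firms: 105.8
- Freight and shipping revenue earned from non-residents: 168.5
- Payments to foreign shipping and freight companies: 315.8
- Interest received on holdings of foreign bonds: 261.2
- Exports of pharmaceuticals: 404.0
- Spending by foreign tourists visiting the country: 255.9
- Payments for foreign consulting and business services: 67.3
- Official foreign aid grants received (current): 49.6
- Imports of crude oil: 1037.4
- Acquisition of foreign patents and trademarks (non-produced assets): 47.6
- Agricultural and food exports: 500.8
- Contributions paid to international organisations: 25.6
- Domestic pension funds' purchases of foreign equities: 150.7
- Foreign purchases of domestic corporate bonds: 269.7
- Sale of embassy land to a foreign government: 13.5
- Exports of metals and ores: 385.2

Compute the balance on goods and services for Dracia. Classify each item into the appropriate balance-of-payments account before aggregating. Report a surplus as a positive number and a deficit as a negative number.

Goods: 404.0 + 500.8 + 385.2 - 1037.4 - 401.1 = -148.5
Services: 255.9 + 168.5 - 67.3 - 315.8 = 41.3
Trade balance = -148.5 + 41.3 = -107.2
(Excluded from the trade balance — primary income: profits repatriated by foreign-owned firms operating domestically 105.9, reinvested earnings on direct investment abroad 73.3, dividends paid to foreign shareholders of resident firms 105.8, interest received on holdings of foreign bonds 261.2; secondary income: official foreign aid grants received (current) 49.6, contributions paid to international organisations 25.6; capital account: acquisition of foreign patents and trademarks (non-produced assets) 47.6, sale of embassy land to a foreign government 13.5; financial account: domestic pension funds' purchases of foreign equities 150.7, foreign purchases of domestic corporate bonds 269.7.)

-107.2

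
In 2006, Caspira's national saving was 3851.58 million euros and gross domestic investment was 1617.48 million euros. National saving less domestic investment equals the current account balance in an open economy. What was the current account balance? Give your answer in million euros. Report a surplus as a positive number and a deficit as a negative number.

2234.10

S - I = CA (net lending to the rest of the world).
CA = S - I = 3851.58 - 1617.48 = 2234.10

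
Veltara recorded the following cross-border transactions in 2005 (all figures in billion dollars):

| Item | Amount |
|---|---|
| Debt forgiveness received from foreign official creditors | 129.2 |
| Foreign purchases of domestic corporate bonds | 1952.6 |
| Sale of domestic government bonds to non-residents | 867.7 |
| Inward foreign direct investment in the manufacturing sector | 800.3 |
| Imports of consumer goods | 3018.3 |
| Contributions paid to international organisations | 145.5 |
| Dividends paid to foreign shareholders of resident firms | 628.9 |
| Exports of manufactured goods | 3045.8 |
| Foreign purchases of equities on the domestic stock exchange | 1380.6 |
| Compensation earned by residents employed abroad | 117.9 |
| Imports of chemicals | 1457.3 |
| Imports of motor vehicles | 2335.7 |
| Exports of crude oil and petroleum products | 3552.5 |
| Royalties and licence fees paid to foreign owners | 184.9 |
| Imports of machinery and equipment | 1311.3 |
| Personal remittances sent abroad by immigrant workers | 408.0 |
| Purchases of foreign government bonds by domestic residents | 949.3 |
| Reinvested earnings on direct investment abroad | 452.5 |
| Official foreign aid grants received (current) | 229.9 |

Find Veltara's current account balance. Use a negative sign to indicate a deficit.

-2091.3

Goods: -1457.3 + 3552.5 - 1311.3 + 3045.8 - 3018.3 - 2335.7 = -1524.3
Services: -184.9
Primary income: -628.9 + 452.5 + 117.9 = -58.5
Secondary income: 229.9 - 145.5 - 408.0 = -323.6
Current account = (-1524.3) + (-184.9) + (-58.5) + (-323.6) = -2091.3
(Excluded from the current account — capital account: debt forgiveness received from foreign official creditors 129.2; financial account: foreign purchases of domestic corporate bonds 1952.6, sale of domestic government bonds to non-residents 867.7, inward foreign direct investment in the manufacturing sector 800.3, foreign purchases of equities on the domestic stock exchange 1380.6, purchases of foreign government bonds by domestic residents 949.3.)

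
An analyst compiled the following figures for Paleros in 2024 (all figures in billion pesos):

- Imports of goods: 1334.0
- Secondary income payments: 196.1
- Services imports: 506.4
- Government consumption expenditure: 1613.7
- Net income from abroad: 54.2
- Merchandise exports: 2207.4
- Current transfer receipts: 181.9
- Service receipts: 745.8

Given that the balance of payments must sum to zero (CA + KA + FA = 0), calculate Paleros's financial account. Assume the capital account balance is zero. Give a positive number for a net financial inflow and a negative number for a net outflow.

-1152.8

Goods balance = 2207.4 - 1334.0 = 873.4
Services balance = 745.8 - 506.4 = 239.4
Trade balance (goods + services) = 873.4 + 239.4 = 1112.8
Net primary income = 54.2
Net secondary income = 181.9 - 196.1 = -14.2
Current account = 1112.8 + 54.2 + (-14.2) = 1152.8
Financial account = -(1152.8) = -1152.8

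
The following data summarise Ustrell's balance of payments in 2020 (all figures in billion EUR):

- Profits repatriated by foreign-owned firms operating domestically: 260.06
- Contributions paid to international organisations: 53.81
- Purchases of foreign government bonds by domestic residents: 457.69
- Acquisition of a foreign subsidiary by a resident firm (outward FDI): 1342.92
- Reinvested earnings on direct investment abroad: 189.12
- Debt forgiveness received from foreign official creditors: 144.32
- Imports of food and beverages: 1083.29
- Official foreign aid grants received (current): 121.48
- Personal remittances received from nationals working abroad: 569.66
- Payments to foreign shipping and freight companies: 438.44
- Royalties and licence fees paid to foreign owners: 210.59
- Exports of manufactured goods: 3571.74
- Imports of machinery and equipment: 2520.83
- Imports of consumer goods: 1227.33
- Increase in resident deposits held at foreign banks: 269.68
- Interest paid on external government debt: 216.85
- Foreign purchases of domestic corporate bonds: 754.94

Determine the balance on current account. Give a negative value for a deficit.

-1559.20

Goods: -1083.29 - 1227.33 + 3571.74 - 2520.83 = -1259.71
Services: -438.44 - 210.59 = -649.03
Primary income: -216.85 - 260.06 + 189.12 = -287.79
Secondary income: -53.81 + 569.66 + 121.48 = 637.33
Current account = (-1259.71) + (-649.03) + (-287.79) + 637.33 = -1559.20
(Excluded from the current account — financial account: purchases of foreign government bonds by domestic residents 457.69, acquisition of a foreign subsidiary by a resident firm (outward FDI) 1342.92, increase in resident deposits held at foreign banks 269.68, foreign purchases of domestic corporate bonds 754.94; capital account: debt forgiveness received from foreign official creditors 144.32.)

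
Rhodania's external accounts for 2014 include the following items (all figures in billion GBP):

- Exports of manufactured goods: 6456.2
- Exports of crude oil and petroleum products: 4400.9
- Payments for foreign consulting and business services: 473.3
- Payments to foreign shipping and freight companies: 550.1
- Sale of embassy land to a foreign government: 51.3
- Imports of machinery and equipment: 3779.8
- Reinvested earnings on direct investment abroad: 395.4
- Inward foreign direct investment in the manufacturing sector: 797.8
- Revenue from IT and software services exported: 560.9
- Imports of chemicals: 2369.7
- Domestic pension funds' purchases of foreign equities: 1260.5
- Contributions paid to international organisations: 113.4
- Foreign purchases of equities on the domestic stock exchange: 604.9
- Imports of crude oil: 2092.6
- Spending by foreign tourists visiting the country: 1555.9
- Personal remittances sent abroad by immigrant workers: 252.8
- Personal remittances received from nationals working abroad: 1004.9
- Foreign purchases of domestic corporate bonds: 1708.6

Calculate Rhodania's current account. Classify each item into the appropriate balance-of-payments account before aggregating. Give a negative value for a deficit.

Goods: -2092.6 + 4400.9 - 3779.8 + 6456.2 - 2369.7 = 2615.0
Services: -550.1 + 560.9 + 1555.9 - 473.3 = 1093.4
Primary income: 395.4
Secondary income: -252.8 - 113.4 + 1004.9 = 638.7
Current account = 2615.0 + 1093.4 + 395.4 + 638.7 = 4742.5
(Excluded from the current account — capital account: sale of embassy land to a foreign government 51.3; financial account: inward foreign direct investment in the manufacturing sector 797.8, domestic pension funds' purchases of foreign equities 1260.5, foreign purchases of equities on the domestic stock exchange 604.9, foreign purchases of domestic corporate bonds 1708.6.)

4742.5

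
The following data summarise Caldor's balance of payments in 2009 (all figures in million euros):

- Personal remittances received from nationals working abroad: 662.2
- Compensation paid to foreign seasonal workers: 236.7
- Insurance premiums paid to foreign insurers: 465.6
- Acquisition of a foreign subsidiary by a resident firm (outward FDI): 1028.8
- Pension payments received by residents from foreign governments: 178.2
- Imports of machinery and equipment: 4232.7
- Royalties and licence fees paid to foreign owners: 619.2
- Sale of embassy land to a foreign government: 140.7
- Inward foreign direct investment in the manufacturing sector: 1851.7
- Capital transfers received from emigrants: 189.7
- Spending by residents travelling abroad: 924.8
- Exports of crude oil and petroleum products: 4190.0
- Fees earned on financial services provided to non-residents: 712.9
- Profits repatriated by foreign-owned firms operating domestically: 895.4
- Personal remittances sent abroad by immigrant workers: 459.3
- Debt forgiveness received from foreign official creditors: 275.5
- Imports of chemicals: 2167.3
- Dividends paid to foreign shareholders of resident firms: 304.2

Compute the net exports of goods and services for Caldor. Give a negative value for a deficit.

Goods: -2167.3 + 4190.0 - 4232.7 = -2210.0
Services: -465.6 + 712.9 - 924.8 - 619.2 = -1296.7
Trade balance = -2210.0 + (-1296.7) = -3506.7
(Excluded from the trade balance — secondary income: personal remittances received from nationals working abroad 662.2, pension payments received by residents from foreign governments 178.2, personal remittances sent abroad by immigrant workers 459.3; primary income: compensation paid to foreign seasonal workers 236.7, profits repatriated by foreign-owned firms operating domestically 895.4, dividends paid to foreign shareholders of resident firms 304.2; financial account: acquisition of a foreign subsidiary by a resident firm (outward FDI) 1028.8, inward foreign direct investment in the manufacturing sector 1851.7; capital account: sale of embassy land to a foreign government 140.7, capital transfers received from emigrants 189.7, debt forgiveness received from foreign official creditors 275.5.)

-3506.7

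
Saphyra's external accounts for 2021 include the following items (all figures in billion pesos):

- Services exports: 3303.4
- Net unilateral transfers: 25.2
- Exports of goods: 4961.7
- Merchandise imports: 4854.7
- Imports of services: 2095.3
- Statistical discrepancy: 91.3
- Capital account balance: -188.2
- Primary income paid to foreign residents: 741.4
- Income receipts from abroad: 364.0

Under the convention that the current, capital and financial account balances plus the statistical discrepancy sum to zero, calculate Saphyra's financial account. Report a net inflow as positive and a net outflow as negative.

-866.0

Goods balance = 4961.7 - 4854.7 = 107.0
Services balance = 3303.4 - 2095.3 = 1208.1
Trade balance (goods + services) = 107.0 + 1208.1 = 1315.1
Net primary income = 364.0 - 741.4 = -377.4
Net secondary income = 25.2
Current account = 1315.1 + (-377.4) + 25.2 = 962.9
Financial account = -(962.9 + (-188.2) + 91.3) = -866.0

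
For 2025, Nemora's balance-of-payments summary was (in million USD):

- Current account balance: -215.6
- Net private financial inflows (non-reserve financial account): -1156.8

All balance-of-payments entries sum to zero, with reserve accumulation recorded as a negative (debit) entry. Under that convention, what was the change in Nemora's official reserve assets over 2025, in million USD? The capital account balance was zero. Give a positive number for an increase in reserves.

Official reserve transactions balance = -((-215.6) + (-1156.8)) = 1372.4
An accumulation of reserves is recorded as a debit (negative entry), so the change in the stock of reserves is the negative of that balance.
Change in official reserves = -(1372.4) = -1372.4

-1372.4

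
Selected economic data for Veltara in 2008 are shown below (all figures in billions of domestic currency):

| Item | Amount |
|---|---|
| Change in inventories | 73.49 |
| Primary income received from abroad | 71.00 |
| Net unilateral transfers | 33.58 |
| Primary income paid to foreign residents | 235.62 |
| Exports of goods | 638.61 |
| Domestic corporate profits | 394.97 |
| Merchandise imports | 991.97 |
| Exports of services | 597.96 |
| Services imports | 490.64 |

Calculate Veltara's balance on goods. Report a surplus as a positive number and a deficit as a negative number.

Goods balance = 638.61 - 991.97 = -353.36

-353.36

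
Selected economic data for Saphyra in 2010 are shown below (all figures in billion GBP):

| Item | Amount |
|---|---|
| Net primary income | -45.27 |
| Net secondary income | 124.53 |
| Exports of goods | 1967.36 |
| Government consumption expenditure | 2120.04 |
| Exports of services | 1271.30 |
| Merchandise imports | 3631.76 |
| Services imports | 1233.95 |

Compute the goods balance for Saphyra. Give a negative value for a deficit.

Goods balance = 1967.36 - 3631.76 = -1664.40

-1664.40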